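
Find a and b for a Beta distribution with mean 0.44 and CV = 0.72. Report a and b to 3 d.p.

σ = CV·μ = 0.72×0.44 = 0.31680, so σ² = 0.100362.
s+1 = μ(1−μ)/σ² = 0.2464/0.100362 = 2.4551, so s = a+b = 1.4551.
a = μs = 0.640, b = (1−μ)s = 0.815.

a = 0.640, b = 0.815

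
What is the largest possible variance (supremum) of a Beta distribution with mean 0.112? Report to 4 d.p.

0.0995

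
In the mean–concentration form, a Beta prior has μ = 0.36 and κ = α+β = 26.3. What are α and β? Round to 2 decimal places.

α = μκ = 0.36×26.3 = 9.47 and β = (1−μ)κ = 0.64×26.3 = 16.83.

α = 9.47, β = 16.83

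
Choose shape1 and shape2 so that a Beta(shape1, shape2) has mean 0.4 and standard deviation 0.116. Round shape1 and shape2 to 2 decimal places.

First σ² = 0.013456. Setting shape1 = μn, shape2 = (1−μ)n with n = shape1+shape2,
μ(1−μ)/(n+1) = 0.013456 ⇒ n+1 = 0.24/0.013456 = 17.8359 ⇒ n = 16.8359.
Hence shape1 = 0.4×16.8359 = 6.73, shape2 = 0.6×16.8359 = 10.10.

shape1 = 6.73, shape2 = 10.10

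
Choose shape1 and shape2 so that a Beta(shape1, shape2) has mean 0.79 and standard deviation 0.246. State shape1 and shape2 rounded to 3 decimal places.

shape1 = 1.376, shape2 = 0.366

First σ² = 0.060516. Setting shape1 = μn, shape2 = (1−μ)n with n = shape1+shape2,
μ(1−μ)/(n+1) = 0.060516 ⇒ n+1 = 0.1659/0.060516 = 2.7414 ⇒ n = 1.7414.
Hence shape1 = 0.79×1.7414 = 1.376, shape2 = 0.21×1.7414 = 0.366.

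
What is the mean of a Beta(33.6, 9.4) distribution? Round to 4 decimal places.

E[X] = α/(α+β) = 33.6/43.0 = 0.7814.

0.7814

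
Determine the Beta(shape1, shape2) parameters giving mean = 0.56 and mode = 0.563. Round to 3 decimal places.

shape1 = 23.520, shape2 = 18.480

Let s = shape1+shape2. Mean gives shape1 = μs = 0.56s; mode gives (shape1−1)/(s−2) = 0.563.
Substituting: 0.56s − 1 = 0.563(s−2) = 0.563s − 1.126, so -0.003s = -0.126 and s = 42.0000.
Then shape1 = 0.56×42.0000 = 23.520 and shape2 = s−shape1 = 18.480.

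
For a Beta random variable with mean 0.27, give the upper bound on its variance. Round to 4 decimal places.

Var = μ(1−μ)/(α+β+1), which approaches μ(1−μ) as α+β → 0.
So the supremum is μ(1−μ) = 0.27×0.73 = 0.1971.

0.1971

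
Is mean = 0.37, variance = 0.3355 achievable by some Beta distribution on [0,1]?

For any Beta, Var(X) < E[X]·(1−E[X]).
Here μ(1−μ) = 0.37×0.63 = 0.2331, and 0.3355 ≥ 0.2331.

No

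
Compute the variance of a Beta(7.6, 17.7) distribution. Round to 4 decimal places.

0.0080

Var = αβ/[(α+β)²(α+β+1)] = (7.6×17.7)/(25.3²×26.3) = 134.52/16834.367 = 0.0080.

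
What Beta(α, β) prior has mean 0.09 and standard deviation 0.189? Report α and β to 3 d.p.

α = 0.116, β = 1.176

Variance = 0.189² = 0.035721. The moment-matching identity α+β = μ(1−μ)/Var − 1 gives
α+β = 0.0819/0.035721 − 1 = 1.2928, so α = μ·1.2928 = 0.116 and β = (1−μ)·1.2928 = 1.176.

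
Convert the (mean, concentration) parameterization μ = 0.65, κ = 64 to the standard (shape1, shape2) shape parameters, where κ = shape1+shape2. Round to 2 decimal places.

shape1 = 41.60, shape2 = 22.40

shape1 = μκ = 0.65×64 = 41.60 and shape2 = (1−μ)κ = 0.35×64 = 22.40.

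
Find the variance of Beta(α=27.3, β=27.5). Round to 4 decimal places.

α+β = 54.8 and αβ = 750.75, so Var = αβ/[(α+β)²(α+β+1)] = 750.75/167569.632 = 0.0045.

0.0045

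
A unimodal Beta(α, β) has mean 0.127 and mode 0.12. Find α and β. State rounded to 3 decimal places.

Let s = α+β. Mean gives α = μs = 0.127s; mode gives (α−1)/(s−2) = 0.12.
Substituting: 0.127s − 1 = 0.12(s−2) = 0.12s − 0.24, so 0.007s = 0.76 and s = 108.5714.
Then α = 0.127×108.5714 = 13.789 and β = s−α = 94.783.

α = 13.789, β = 94.783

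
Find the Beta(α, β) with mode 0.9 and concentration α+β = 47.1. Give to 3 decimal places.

α = 41.590, β = 5.510

Mode = (α−1)/(κ−2) with κ = α+β, so α−1 = 0.9·45.1 = 40.590.
α = 41.590; β = κ − α = 5.510.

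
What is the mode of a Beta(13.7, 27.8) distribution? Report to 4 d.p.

0.3215

With α,β > 1, mode = (α−1)/(α+β−2) = 12.7/39.5 = 0.3215.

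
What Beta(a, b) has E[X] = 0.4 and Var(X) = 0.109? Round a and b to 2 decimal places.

a = 0.48, b = 0.72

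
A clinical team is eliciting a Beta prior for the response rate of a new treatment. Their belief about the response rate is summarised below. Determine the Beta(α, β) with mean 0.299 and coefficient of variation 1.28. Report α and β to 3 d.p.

α = 0.129, β = 0.302

σ = CV·μ = 1.28×0.299 = 0.38272, so σ² = 0.146475.
s+1 = μ(1−μ)/σ² = 0.209599/0.146475 = 1.4310, so s = α+β = 0.4310.
α = μs = 0.129, β = (1−μ)s = 0.302.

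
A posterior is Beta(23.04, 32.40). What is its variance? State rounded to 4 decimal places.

α+β = 55.44 and αβ = 746.4960, so Var = αβ/[(α+β)²(α+β+1)] = 746.4960/173473.622784 = 0.0043.

0.0043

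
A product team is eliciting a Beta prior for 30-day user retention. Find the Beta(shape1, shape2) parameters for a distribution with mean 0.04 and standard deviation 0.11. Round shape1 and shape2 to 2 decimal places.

shape1 = 0.09, shape2 = 2.09

σ² = 0.11² = 0.0121.
With s = shape1+shape2, Var = μ(1−μ)/(s+1), so s+1 = (0.04×0.96)/0.0121 = 3.1736 and s = 2.1736.
shape1 = μs = 0.09, shape2 = (1−μ)s = 2.09.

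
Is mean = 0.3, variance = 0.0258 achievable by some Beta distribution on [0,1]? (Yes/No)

For any Beta, Var(X) < E[X]·(1−E[X]).
Here μ(1−μ) = 0.3×0.7 = 0.21, and 0.0258 < 0.21.

Yes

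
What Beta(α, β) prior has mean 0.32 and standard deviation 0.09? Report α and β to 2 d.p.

First σ² = 0.0081. Setting α = μn, β = (1−μ)n with n = α+β,
μ(1−μ)/(n+1) = 0.0081 ⇒ n+1 = 0.2176/0.0081 = 26.8642 ⇒ n = 25.8642.
Hence α = 0.32×25.8642 = 8.28, β = 0.68×25.8642 = 17.59.

α = 8.28, β = 17.59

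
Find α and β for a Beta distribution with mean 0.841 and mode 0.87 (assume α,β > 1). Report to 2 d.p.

With s = α+β: μ = α/s and mode = (α−1)/(s−2). Eliminating α = μs,
μs − 1 = m(s−2) ⇒ s(μ−m) = 1−2m ⇒ s = -0.74/-0.029 = 25.5172.
So α = μs = 21.46, β = (1−μ)s = 4.06.

α = 21.46, β = 4.06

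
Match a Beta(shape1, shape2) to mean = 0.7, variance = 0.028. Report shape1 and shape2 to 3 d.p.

shape1 = 4.550, shape2 = 1.950

By moment matching, shape1+shape2 = μ(1−μ)/σ² − 1 = (0.7·0.3)/0.028 − 1 = 7.5000 − 1 = 6.5000.
Since shape1/(shape1+shape2) = μ, shape1 = 0.7·6.5000 = 4.550 and shape2 = 0.3·6.5000 = 1.950.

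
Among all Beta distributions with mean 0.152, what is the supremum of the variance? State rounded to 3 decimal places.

0.129

Var = μ(1−μ)/(α+β+1), which approaches μ(1−μ) as α+β → 0.
So the supremum is μ(1−μ) = 0.152×0.848 = 0.129.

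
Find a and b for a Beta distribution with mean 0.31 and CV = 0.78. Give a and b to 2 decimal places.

a = 0.82, b = 1.83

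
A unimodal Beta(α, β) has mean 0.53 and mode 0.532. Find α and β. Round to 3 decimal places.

α = 16.960, β = 15.040

With s = α+β: μ = α/s and mode = (α−1)/(s−2). Eliminating α = μs,
μs − 1 = m(s−2) ⇒ s(μ−m) = 1−2m ⇒ s = -0.064/-0.002 = 32.0000.
So α = μs = 16.960, β = (1−μ)s = 15.040.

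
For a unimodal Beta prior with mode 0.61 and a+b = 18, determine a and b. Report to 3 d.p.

Mode = (a−1)/(κ−2) with κ = a+b, so a−1 = 0.61·16 = 9.760.
a = 10.760; b = κ − a = 7.240.

a = 10.760, b = 7.240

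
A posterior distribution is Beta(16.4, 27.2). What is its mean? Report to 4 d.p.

The Beta mean is α/(α+β) = 16.4/(16.4+27.2) = 0.3761.

0.3761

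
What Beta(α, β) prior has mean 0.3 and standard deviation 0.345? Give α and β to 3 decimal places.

α = 0.229, β = 0.535

First σ² = 0.119025. Setting α = μn, β = (1−μ)n with n = α+β,
μ(1−μ)/(n+1) = 0.119025 ⇒ n+1 = 0.21/0.119025 = 1.7643 ⇒ n = 0.7643.
Hence α = 0.3×0.7643 = 0.229, β = 0.7×0.7643 = 0.535.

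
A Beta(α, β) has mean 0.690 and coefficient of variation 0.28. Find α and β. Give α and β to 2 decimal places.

α = 3.26, β = 1.47

σ = CV·μ = 0.28×0.690 = 0.19320, so σ² = 0.037326.
s+1 = μ(1−μ)/σ² = 0.213900/0.037326 = 5.7306, so s = α+β = 4.7306.
α = μs = 3.26, β = (1−μ)s = 1.47.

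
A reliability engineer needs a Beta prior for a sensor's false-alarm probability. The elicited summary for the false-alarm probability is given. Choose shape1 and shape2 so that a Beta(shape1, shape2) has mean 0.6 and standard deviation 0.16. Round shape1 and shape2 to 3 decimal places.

shape1 = 5.025, shape2 = 3.350

First σ² = 0.0256. Setting shape1 = μn, shape2 = (1−μ)n with n = shape1+shape2,
μ(1−μ)/(n+1) = 0.0256 ⇒ n+1 = 0.24/0.0256 = 9.3750 ⇒ n = 8.3750.
Hence shape1 = 0.6×8.3750 = 5.025, shape2 = 0.4×8.3750 = 3.350.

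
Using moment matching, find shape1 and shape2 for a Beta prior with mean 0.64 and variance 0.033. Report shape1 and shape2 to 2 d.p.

Let s = shape1+shape2. The Beta variance is μ(1−μ)/(s+1).
So s+1 = μ(1−μ)/σ² = (0.64×0.36)/0.033 = 0.2304/0.033 = 6.9818, giving s = 5.9818.
Then shape1 = μs = 0.64×5.9818 = 3.83 and shape2 = (1−μ)s = 0.36×5.9818 = 2.15.

shape1 = 3.83, shape2 = 2.15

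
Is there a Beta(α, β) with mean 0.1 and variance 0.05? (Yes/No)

Yes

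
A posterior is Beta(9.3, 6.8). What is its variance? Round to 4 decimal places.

α+β = 16.1 and αβ = 63.24, so Var = αβ/[(α+β)²(α+β+1)] = 63.24/4432.491 = 0.0143.

0.0143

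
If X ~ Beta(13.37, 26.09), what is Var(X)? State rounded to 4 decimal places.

0.0055

Var = αβ/[(α+β)²(α+β+1)] = (13.37×26.09)/(39.46²×40.46) = 348.8233/62999.926136 = 0.0055.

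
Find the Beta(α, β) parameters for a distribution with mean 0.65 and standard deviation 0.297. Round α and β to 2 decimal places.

α = 1.03, β = 0.55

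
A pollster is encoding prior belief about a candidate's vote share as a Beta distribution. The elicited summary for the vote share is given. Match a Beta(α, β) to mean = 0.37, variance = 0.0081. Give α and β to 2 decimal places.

α = 10.28, β = 17.50

By moment matching, α+β = μ(1−μ)/σ² − 1 = (0.37·0.63)/0.0081 − 1 = 28.7778 − 1 = 27.7778.
Since α/(α+β) = μ, α = 0.37·27.7778 = 10.28 and β = 0.63·27.7778 = 17.50.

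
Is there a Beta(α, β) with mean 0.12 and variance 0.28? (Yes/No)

No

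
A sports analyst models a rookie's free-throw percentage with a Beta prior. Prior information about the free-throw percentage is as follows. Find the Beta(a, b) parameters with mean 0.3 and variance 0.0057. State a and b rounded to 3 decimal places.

a = 10.753, b = 25.089

Let s = a+b. The Beta variance is μ(1−μ)/(s+1).
So s+1 = μ(1−μ)/σ² = (0.3×0.7)/0.0057 = 0.21/0.0057 = 36.8421, giving s = 35.8421.
Then a = μs = 0.3×35.8421 = 10.753 and b = (1−μ)s = 0.7×35.8421 = 25.089.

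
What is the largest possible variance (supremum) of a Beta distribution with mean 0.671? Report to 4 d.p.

For fixed mean μ the Beta variance is μ(1−μ)/(α+β+1), increasing as α+β decreases.
Its least upper bound (not attained) is μ(1−μ) = 0.671·0.329 = 0.2208.

0.2208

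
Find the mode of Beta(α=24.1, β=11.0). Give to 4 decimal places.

With α,β > 1, mode = (α−1)/(α+β−2) = 23.1/33.1 = 0.6979.

0.6979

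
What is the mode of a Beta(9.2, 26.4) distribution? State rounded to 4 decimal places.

0.2440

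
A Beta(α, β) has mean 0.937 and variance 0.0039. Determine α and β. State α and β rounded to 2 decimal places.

By moment matching, α+β = μ(1−μ)/σ² − 1 = (0.937·0.063)/0.0039 − 1 = 15.1362 − 1 = 14.1362.
Since α/(α+β) = μ, α = 0.937·14.1362 = 13.25 and β = 0.063·14.1362 = 0.89.

α = 13.25, β = 0.89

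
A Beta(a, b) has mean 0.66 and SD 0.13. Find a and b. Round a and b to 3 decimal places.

σ² = 0.13² = 0.0169.
With s = a+b, Var = μ(1−μ)/(s+1), so s+1 = (0.66×0.34)/0.0169 = 13.2781 and s = 12.2781.
a = μs = 8.104, b = (1−μ)s = 4.175.

a = 8.104, b = 4.175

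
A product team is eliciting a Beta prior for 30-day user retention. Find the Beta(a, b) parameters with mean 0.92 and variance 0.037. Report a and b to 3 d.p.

Let s = a+b. The Beta variance is μ(1−μ)/(s+1).
So s+1 = μ(1−μ)/σ² = (0.92×0.08)/0.037 = 0.0736/0.037 = 1.9892, giving s = 0.9892.
Then a = μs = 0.92×0.9892 = 0.910 and b = (1−μ)s = 0.08×0.9892 = 0.079.

a = 0.910, b = 0.079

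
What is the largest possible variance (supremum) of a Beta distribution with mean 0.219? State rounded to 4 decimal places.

Var = μ(1−μ)/(α+β+1), which approaches μ(1−μ) as α+β → 0.
So the supremum is μ(1−μ) = 0.219×0.781 = 0.1710.

0.1710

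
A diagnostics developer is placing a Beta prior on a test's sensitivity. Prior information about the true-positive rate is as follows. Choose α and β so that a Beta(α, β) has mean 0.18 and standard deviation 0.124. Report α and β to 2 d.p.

α = 1.55, β = 7.05

First σ² = 0.015376. Setting α = μn, β = (1−μ)n with n = α+β,
μ(1−μ)/(n+1) = 0.015376 ⇒ n+1 = 0.1476/0.015376 = 9.5994 ⇒ n = 8.5994.
Hence α = 0.18×8.5994 = 1.55, β = 0.82×8.5994 = 7.05.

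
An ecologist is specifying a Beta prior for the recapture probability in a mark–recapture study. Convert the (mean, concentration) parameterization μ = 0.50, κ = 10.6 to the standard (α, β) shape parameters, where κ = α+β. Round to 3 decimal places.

Split κ in proportion μ : (1−μ): α = 0.50·10.6 = 5.300, β = 10.6 − 5.300 = 5.300.

α = 5.300, β = 5.300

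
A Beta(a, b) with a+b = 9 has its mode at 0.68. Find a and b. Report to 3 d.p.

For a,b>1 the mode is (a−1)/(a+b−2), so a = mode·(κ−2)+1 = 0.68×7+1 = 5.760.
And b = (1−mode)·(κ−2)+1 = 0.32×7+1 = 3.240.

a = 5.760, b = 3.240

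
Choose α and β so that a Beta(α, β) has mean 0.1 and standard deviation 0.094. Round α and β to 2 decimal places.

Variance = 0.094² = 0.008836. The moment-matching identity α+β = μ(1−μ)/Var − 1 gives
α+β = 0.09/0.008836 − 1 = 9.1856, so α = μ·9.1856 = 0.92 and β = (1−μ)·9.1856 = 8.27.

α = 0.92, β = 8.27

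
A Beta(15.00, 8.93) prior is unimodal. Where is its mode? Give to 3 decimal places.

0.638

The density x^(α−1)(1−x)^(β−1) is maximised at (α−1)/(α+β−2) = 14.00/21.93 = 0.638.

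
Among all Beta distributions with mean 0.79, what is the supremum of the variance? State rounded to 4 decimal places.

0.1659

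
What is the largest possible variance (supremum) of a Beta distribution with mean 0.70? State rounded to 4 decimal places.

For fixed mean μ the Beta variance is μ(1−μ)/(α+β+1), increasing as α+β decreases.
Its least upper bound (not attained) is μ(1−μ) = 0.70·0.30 = 0.2100.

0.2100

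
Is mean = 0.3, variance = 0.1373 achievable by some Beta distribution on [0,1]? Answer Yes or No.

For any Beta, Var(X) < E[X]·(1−E[X]).
Here μ(1−μ) = 0.3×0.7 = 0.21, and 0.1373 < 0.21.

Yes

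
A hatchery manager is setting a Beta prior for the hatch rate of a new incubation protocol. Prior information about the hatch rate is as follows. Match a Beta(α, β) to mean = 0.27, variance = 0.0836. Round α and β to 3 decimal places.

α = 0.367, β = 0.991

Write ν = α+β; then α = μν and Var = μ(1−μ)/(ν+1).
ν = μ(1−μ)/Var − 1 = 0.1971/0.0836 − 1 = 1.3577.
α = 0.27·1.3577 = 0.367, β = 0.73·1.3577 = 0.991.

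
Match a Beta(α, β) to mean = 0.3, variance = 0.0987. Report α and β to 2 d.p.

Let s = α+β. The Beta variance is μ(1−μ)/(s+1).
So s+1 = μ(1−μ)/σ² = (0.3×0.7)/0.0987 = 0.21/0.0987 = 2.1277, giving s = 1.1277.
Then α = μs = 0.3×1.1277 = 0.34 and β = (1−μ)s = 0.7×1.1277 = 0.79.

α = 0.34, β = 0.79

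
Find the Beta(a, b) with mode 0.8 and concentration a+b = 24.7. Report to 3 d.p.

a = 19.160, b = 5.540

Since the density peak of Beta(a,b) is at (a−1)/(a+b−2),
a = 1 + 0.8(24.7−2) = 19.160 and b = 24.7 − 19.160 = 5.540.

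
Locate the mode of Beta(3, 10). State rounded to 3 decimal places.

0.182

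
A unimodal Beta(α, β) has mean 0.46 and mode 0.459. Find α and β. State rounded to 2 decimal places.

α = 37.72, β = 44.28

With s = α+β: μ = α/s and mode = (α−1)/(s−2). Eliminating α = μs,
μs − 1 = m(s−2) ⇒ s(μ−m) = 1−2m ⇒ s = 0.082/0.001 = 82.0000.
So α = μs = 37.72, β = (1−μ)s = 44.28.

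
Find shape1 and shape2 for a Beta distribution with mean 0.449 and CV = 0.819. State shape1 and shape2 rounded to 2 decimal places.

σ = CV·μ = 0.819×0.449 = 0.36773, so σ² = 0.135226.
s+1 = μ(1−μ)/σ² = 0.247399/0.135226 = 1.8295, so s = shape1+shape2 = 0.8295.
shape1 = μs = 0.37, shape2 = (1−μ)s = 0.46.

shape1 = 0.37, shape2 = 0.46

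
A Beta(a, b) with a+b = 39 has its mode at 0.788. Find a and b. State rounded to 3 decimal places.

a = 30.156, b = 8.844

Mode = (a−1)/(κ−2) with κ = a+b, so a−1 = 0.788·37 = 29.156.
a = 30.156; b = κ − a = 8.844.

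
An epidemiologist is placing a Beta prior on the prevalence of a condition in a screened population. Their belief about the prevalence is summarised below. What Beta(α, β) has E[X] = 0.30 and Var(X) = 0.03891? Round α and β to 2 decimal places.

Let s = α+β. The Beta variance is μ(1−μ)/(s+1).
So s+1 = μ(1−μ)/σ² = (0.30×0.70)/0.03891 = 0.2100/0.03891 = 5.3971, giving s = 4.3971.
Then α = μs = 0.30×4.3971 = 1.32 and β = (1−μ)s = 0.70×4.3971 = 3.08.

α = 1.32, β = 3.08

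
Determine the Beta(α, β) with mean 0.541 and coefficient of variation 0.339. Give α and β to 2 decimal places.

α = 3.45, β = 2.93

Var = (CV·μ)² = (0.339×0.541)² = 0.033635.
α+β = μ(1−μ)/Var − 1 = 0.248319/0.033635 − 1 = 6.3827.
Thus α = 0.541·6.3827 = 3.45 and β = 0.459·6.3827 = 2.93.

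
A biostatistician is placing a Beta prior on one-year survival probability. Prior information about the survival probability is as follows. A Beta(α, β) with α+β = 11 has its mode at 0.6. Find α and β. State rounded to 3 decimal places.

α = 6.400, β = 4.600

For α,β>1 the mode is (α−1)/(α+β−2), so α = mode·(κ−2)+1 = 0.6×9+1 = 6.400.
And β = (1−mode)·(κ−2)+1 = 0.4×9+1 = 4.600.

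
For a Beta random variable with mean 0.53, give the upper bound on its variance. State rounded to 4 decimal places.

For fixed mean μ the Beta variance is μ(1−μ)/(α+β+1), increasing as α+β decreases.
Its least upper bound (not attained) is μ(1−μ) = 0.53·0.47 = 0.2491.

0.2491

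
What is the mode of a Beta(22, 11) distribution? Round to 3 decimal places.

0.677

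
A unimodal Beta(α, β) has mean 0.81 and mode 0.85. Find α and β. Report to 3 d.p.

α = 14.175, β = 3.325

Let s = α+β. Mean gives α = μs = 0.81s; mode gives (α−1)/(s−2) = 0.85.
Substituting: 0.81s − 1 = 0.85(s−2) = 0.85s − 1.70, so -0.04s = -0.70 and s = 17.5000.
Then α = 0.81×17.5000 = 14.175 and β = s−α = 3.325.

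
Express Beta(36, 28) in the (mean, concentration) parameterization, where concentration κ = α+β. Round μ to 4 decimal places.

κ = α+β = 36+28 = 64; μ = α/κ = 36/64 = 0.5625.

μ = 0.5625, κ = 64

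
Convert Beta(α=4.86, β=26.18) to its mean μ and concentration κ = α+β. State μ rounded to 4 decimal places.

κ = α+β = 4.86+26.18 = 31.04; μ = α/κ = 4.86/31.04 = 0.1566.

μ = 0.1566, κ = 31.04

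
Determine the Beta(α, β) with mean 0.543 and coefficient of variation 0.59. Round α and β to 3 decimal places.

α = 0.770, β = 0.648

σ = CV·μ = 0.59×0.543 = 0.32037, so σ² = 0.102637.
s+1 = μ(1−μ)/σ² = 0.248151/0.102637 = 2.4178, so s = α+β = 1.4178.
α = μs = 0.770, β = (1−μ)s = 0.648.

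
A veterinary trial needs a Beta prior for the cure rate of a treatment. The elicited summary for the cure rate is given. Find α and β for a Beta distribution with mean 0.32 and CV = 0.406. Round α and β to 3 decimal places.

α = 3.805, β = 8.086

Var = (CV·μ)² = (0.406×0.32)² = 0.016879.
α+β = μ(1−μ)/Var − 1 = 0.2176/0.016879 − 1 = 11.8916.
Thus α = 0.32·11.8916 = 3.805 and β = 0.68·11.8916 = 8.086.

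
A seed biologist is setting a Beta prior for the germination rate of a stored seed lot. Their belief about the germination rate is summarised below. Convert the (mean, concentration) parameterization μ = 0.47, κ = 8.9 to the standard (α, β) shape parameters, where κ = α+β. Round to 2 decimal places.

α = μκ = 0.47×8.9 = 4.18 and β = (1−μ)κ = 0.53×8.9 = 4.72.

α = 4.18, β = 4.72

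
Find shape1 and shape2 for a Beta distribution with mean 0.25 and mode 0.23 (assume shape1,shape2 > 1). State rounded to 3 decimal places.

With s = shape1+shape2: μ = shape1/s and mode = (shape1−1)/(s−2). Eliminating shape1 = μs,
μs − 1 = m(s−2) ⇒ s(μ−m) = 1−2m ⇒ s = 0.54/0.02 = 27.0000.
So shape1 = μs = 6.750, shape2 = (1−μ)s = 20.250.

shape1 = 6.750, shape2 = 20.250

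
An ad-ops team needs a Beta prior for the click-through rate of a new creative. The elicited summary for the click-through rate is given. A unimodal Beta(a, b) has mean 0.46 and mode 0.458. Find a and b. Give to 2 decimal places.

Let s = a+b. Mean gives a = μs = 0.46s; mode gives (a−1)/(s−2) = 0.458.
Substituting: 0.46s − 1 = 0.458(s−2) = 0.458s − 0.916, so 0.002s = 0.084 and s = 42.0000.
Then a = 0.46×42.0000 = 19.32 and b = s−a = 22.68.

a = 19.32, b = 22.68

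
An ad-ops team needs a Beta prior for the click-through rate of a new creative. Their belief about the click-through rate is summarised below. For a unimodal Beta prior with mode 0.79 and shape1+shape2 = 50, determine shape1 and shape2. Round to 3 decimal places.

Mode = (shape1−1)/(κ−2) with κ = shape1+shape2, so shape1−1 = 0.79·48 = 37.920.
shape1 = 38.920; shape2 = κ − shape1 = 11.080.

shape1 = 38.920, shape2 = 11.080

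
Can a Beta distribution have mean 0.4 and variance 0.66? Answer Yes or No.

No

A Beta with mean μ has variance μ(1−μ)/(α+β+1) < μ(1−μ).
Here μ(1−μ) = 0.4×0.6 = 0.24, and 0.66 ≥ 0.24.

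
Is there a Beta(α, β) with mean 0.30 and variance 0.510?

For any Beta, Var(X) < E[X]·(1−E[X]).
Here μ(1−μ) = 0.30×0.70 = 0.2100, and 0.510 ≥ 0.2100.

No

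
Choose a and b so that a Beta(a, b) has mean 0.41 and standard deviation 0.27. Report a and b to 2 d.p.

a = 0.95, b = 1.37

Variance = 0.27² = 0.0729. The moment-matching identity a+b = μ(1−μ)/Var − 1 gives
a+b = 0.2419/0.0729 − 1 = 2.3182, so a = μ·2.3182 = 0.95 and b = (1−μ)·2.3182 = 1.37.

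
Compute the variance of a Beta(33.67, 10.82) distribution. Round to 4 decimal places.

0.0040

α+β = 44.49 and αβ = 364.3094, so Var = αβ/[(α+β)²(α+β+1)] = 364.3094/90041.090949 = 0.0040.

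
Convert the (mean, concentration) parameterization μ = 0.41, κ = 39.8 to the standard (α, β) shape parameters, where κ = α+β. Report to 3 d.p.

Split κ in proportion μ : (1−μ): α = 0.41·39.8 = 16.318, β = 39.8 − 16.318 = 23.482.

α = 16.318, β = 23.482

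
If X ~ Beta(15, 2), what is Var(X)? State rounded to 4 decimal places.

0.0058

Var = αβ/[(α+β)²(α+β+1)] = (15×2)/(17²×18) = 30/5202 = 0.0058.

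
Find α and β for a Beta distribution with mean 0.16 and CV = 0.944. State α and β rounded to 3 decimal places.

Var = (CV·μ)² = (0.944×0.16)² = 0.022813.
α+β = μ(1−μ)/Var − 1 = 0.1344/0.022813 − 1 = 4.8914.
Thus α = 0.16·4.8914 = 0.783 and β = 0.84·4.8914 = 4.109.

α = 0.783, β = 4.109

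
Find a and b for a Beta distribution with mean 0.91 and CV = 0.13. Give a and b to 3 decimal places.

a = 4.415, b = 0.437

σ = CV·μ = 0.13×0.91 = 0.11830, so σ² = 0.013995.
s+1 = μ(1−μ)/σ² = 0.0819/0.013995 = 5.8521, so s = a+b = 4.8521.
a = μs = 4.415, b = (1−μ)s = 0.437.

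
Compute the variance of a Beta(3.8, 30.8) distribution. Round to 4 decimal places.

Var = αβ/[(α+β)²(α+β+1)] = (3.8×30.8)/(34.6²×35.6) = 117.04/42618.896 = 0.0027.

0.0027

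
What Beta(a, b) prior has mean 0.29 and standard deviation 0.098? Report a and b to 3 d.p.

First σ² = 0.009604. Setting a = μn, b = (1−μ)n with n = a+b,
μ(1−μ)/(n+1) = 0.009604 ⇒ n+1 = 0.2059/0.009604 = 21.4390 ⇒ n = 20.4390.
Hence a = 0.29×20.4390 = 5.927, b = 0.71×20.4390 = 14.512.

a = 5.927, b = 14.512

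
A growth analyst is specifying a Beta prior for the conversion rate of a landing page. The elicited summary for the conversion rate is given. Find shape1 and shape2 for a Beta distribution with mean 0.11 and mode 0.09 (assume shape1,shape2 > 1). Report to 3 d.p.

With s = shape1+shape2: μ = shape1/s and mode = (shape1−1)/(s−2). Eliminating shape1 = μs,
μs − 1 = m(s−2) ⇒ s(μ−m) = 1−2m ⇒ s = 0.82/0.02 = 41.0000.
So shape1 = μs = 4.510, shape2 = (1−μ)s = 36.490.

shape1 = 4.510, shape2 = 36.490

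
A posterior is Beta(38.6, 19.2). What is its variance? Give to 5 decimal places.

μ = 38.6/57.8 = 0.667820; Var = μ(1−μ)/(α+β+1) = 0.2218364/58.8 = 0.00377.

0.00377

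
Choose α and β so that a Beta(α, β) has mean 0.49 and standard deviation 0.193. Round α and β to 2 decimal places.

α = 2.80, β = 2.91

First σ² = 0.037249. Setting α = μn, β = (1−μ)n with n = α+β,
μ(1−μ)/(n+1) = 0.037249 ⇒ n+1 = 0.2499/0.037249 = 6.7089 ⇒ n = 5.7089.
Hence α = 0.49×5.7089 = 2.80, β = 0.51×5.7089 = 2.91.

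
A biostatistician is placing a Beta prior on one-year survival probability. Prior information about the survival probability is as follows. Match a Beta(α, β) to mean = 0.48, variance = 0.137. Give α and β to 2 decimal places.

By moment matching, α+β = μ(1−μ)/σ² − 1 = (0.48·0.52)/0.137 − 1 = 1.8219 − 1 = 0.8219.
Since α/(α+β) = μ, α = 0.48·0.8219 = 0.39 and β = 0.52·0.8219 = 0.43.

α = 0.39, β = 0.43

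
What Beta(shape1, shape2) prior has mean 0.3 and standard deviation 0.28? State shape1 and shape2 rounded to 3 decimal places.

shape1 = 0.504, shape2 = 1.175

σ² = 0.28² = 0.0784.
With s = shape1+shape2, Var = μ(1−μ)/(s+1), so s+1 = (0.3×0.7)/0.0784 = 2.6786 and s = 1.6786.
shape1 = μs = 0.504, shape2 = (1−μ)s = 1.175.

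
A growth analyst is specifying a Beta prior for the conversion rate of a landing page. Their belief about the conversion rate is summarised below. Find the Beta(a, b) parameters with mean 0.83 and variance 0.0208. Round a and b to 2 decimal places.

By moment matching, a+b = μ(1−μ)/σ² − 1 = (0.83·0.17)/0.0208 − 1 = 6.7837 − 1 = 5.7837.
Since a/(a+b) = μ, a = 0.83·5.7837 = 4.80 and b = 0.17·5.7837 = 0.98.

a = 4.80, b = 0.98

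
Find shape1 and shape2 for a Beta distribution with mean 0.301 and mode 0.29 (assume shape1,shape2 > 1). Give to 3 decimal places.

shape1 = 11.493, shape2 = 26.689

Let s = shape1+shape2. Mean gives shape1 = μs = 0.301s; mode gives (shape1−1)/(s−2) = 0.29.
Substituting: 0.301s − 1 = 0.29(s−2) = 0.29s − 0.58, so 0.011s = 0.42 and s = 38.1818.
Then shape1 = 0.301×38.1818 = 11.493 and shape2 = s−shape1 = 26.689.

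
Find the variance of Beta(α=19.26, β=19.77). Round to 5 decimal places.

0.00624

Var = αβ/[(α+β)²(α+β+1)] = (19.26×19.77)/(39.03²×40.03) = 380.7702/60979.336227 = 0.00624.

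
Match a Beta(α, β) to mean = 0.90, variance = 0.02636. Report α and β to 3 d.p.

By moment matching, α+β = μ(1−μ)/σ² − 1 = (0.90·0.10)/0.02636 − 1 = 3.4143 − 1 = 2.4143.
Since α/(α+β) = μ, α = 0.90·2.4143 = 2.173 and β = 0.10·2.4143 = 0.241.

α = 2.173, β = 0.241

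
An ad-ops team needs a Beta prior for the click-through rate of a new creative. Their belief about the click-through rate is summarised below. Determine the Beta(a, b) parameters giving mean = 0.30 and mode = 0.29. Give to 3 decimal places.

a = 12.600, b = 29.400

With s = a+b: μ = a/s and mode = (a−1)/(s−2). Eliminating a = μs,
μs − 1 = m(s−2) ⇒ s(μ−m) = 1−2m ⇒ s = 0.42/0.01 = 42.0000.
So a = μs = 12.600, b = (1−μ)s = 29.400.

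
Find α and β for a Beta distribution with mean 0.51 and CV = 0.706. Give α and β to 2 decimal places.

σ = CV·μ = 0.706×0.51 = 0.36006, so σ² = 0.129643.
s+1 = μ(1−μ)/σ² = 0.2499/0.129643 = 1.9276, so s = α+β = 0.9276.
α = μs = 0.47, β = (1−μ)s = 0.45.

α = 0.47, β = 0.45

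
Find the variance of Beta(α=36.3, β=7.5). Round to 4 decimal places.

0.0032

α+β = 43.8 and αβ = 272.25, so Var = αβ/[(α+β)²(α+β+1)] = 272.25/85946.112 = 0.0032.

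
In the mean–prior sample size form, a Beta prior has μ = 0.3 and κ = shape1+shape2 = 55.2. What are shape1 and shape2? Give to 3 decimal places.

shape1 = μκ = 0.3×55.2 = 16.560 and shape2 = (1−μ)κ = 0.7×55.2 = 38.640.

shape1 = 16.560, shape2 = 38.640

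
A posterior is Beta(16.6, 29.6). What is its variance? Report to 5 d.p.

α+β = 46.2 and αβ = 491.36, so Var = αβ/[(α+β)²(α+β+1)] = 491.36/100745.568 = 0.00488.

0.00488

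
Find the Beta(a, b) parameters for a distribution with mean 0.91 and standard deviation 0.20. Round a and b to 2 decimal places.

a = 0.95, b = 0.09

Variance = 0.20² = 0.0400. The moment-matching identity a+b = μ(1−μ)/Var − 1 gives
a+b = 0.0819/0.0400 − 1 = 1.0475, so a = μ·1.0475 = 0.95 and b = (1−μ)·1.0475 = 0.09.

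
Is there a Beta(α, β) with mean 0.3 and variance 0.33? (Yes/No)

The Beta variance bound is σ² < μ(1−μ).
Here μ(1−μ) = 0.3×0.7 = 0.21, and 0.33 ≥ 0.21.

No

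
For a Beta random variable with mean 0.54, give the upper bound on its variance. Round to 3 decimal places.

0.248

Var = μ(1−μ)/(α+β+1), which approaches μ(1−μ) as α+β → 0.
So the supremum is μ(1−μ) = 0.54×0.46 = 0.248.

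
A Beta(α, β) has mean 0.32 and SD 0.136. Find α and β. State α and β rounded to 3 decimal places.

α = 3.445, β = 7.320

σ² = 0.136² = 0.018496.
With s = α+β, Var = μ(1−μ)/(s+1), so s+1 = (0.32×0.68)/0.018496 = 11.7647 and s = 10.7647.
α = μs = 3.445, β = (1−μ)s = 7.320.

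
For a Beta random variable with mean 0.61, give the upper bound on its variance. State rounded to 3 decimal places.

0.238

For fixed mean μ the Beta variance is μ(1−μ)/(α+β+1), increasing as α+β decreases.
Its least upper bound (not attained) is μ(1−μ) = 0.61·0.39 = 0.238.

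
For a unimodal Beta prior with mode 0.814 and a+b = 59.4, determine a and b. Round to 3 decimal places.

Mode = (a−1)/(κ−2) with κ = a+b, so a−1 = 0.814·57.4 = 46.724.
a = 47.724; b = κ − a = 11.676.

a = 47.724, b = 11.676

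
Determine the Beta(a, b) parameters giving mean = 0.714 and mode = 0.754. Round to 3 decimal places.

Let s = a+b. Mean gives a = μs = 0.714s; mode gives (a−1)/(s−2) = 0.754.
Substituting: 0.714s − 1 = 0.754(s−2) = 0.754s − 1.508, so -0.040s = -0.508 and s = 12.7000.
Then a = 0.714×12.7000 = 9.068 and b = s−a = 3.632.

a = 9.068, b = 3.632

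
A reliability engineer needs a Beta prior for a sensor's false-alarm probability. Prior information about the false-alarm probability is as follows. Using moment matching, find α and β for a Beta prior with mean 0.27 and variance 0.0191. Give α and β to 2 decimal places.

α = 2.52, β = 6.80

By moment matching, α+β = μ(1−μ)/σ² − 1 = (0.27·0.73)/0.0191 − 1 = 10.3194 − 1 = 9.3194.
Since α/(α+β) = μ, α = 0.27·9.3194 = 2.52 and β = 0.73·9.3194 = 6.80.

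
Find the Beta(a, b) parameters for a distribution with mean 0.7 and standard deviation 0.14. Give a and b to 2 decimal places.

σ² = 0.14² = 0.0196.
With s = a+b, Var = μ(1−μ)/(s+1), so s+1 = (0.7×0.3)/0.0196 = 10.7143 and s = 9.7143.
a = μs = 6.80, b = (1−μ)s = 2.91.

a = 6.80, b = 2.91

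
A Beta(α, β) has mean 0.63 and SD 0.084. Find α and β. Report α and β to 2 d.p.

First σ² = 0.007056. Setting α = μn, β = (1−μ)n with n = α+β,
μ(1−μ)/(n+1) = 0.007056 ⇒ n+1 = 0.2331/0.007056 = 33.0357 ⇒ n = 32.0357.
Hence α = 0.63×32.0357 = 20.18, β = 0.37×32.0357 = 11.85.

α = 20.18, β = 11.85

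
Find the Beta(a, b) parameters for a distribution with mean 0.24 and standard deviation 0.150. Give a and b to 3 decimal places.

Variance = 0.150² = 0.022500. The moment-matching identity a+b = μ(1−μ)/Var − 1 gives
a+b = 0.1824/0.022500 − 1 = 7.1067, so a = μ·7.1067 = 1.706 and b = (1−μ)·7.1067 = 5.401.

a = 1.706, b = 5.401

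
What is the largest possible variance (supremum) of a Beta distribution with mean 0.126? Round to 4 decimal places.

Var = μ(1−μ)/(α+β+1), which approaches μ(1−μ) as α+β → 0.
So the supremum is μ(1−μ) = 0.126×0.874 = 0.1101.

0.1101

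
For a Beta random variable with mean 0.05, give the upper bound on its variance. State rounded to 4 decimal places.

Var = μ(1−μ)/(α+β+1), which approaches μ(1−μ) as α+β → 0.
So the supremum is μ(1−μ) = 0.05×0.95 = 0.0475.

0.0475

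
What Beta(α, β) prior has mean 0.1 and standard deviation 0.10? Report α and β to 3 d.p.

α = 0.800, β = 7.200

σ² = 0.10² = 0.0100.
With s = α+β, Var = μ(1−μ)/(s+1), so s+1 = (0.1×0.9)/0.0100 = 9.0000 and s = 8.0000.
α = μs = 0.800, β = (1−μ)s = 7.200.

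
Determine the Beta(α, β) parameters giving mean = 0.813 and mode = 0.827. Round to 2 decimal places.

α = 37.98, β = 8.74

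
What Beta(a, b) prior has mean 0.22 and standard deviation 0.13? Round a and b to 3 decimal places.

a = 2.014, b = 7.140

σ² = 0.13² = 0.0169.
With s = a+b, Var = μ(1−μ)/(s+1), so s+1 = (0.22×0.78)/0.0169 = 10.1538 and s = 9.1538.
a = μs = 2.014, b = (1−μ)s = 7.140.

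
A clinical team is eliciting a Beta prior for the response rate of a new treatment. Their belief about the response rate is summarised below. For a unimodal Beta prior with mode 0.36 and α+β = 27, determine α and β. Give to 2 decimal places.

Since the density peak of Beta(α,β) is at (α−1)/(α+β−2),
α = 1 + 0.36(27−2) = 10.00 and β = 27 − 10.00 = 17.00.

α = 10.00, β = 17.00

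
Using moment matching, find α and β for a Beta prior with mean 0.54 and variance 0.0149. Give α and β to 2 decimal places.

α = 8.46, β = 7.21

Write ν = α+β; then α = μν and Var = μ(1−μ)/(ν+1).
ν = μ(1−μ)/Var − 1 = 0.2484/0.0149 − 1 = 15.6711.
α = 0.54·15.6711 = 8.46, β = 0.46·15.6711 = 7.21.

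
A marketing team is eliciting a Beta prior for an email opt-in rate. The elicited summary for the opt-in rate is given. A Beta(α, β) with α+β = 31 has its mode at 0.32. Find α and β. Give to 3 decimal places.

α = 10.280, β = 20.720

Since the density peak of Beta(α,β) is at (α−1)/(α+β−2),
α = 1 + 0.32(31−2) = 10.280 and β = 31 − 10.280 = 20.720.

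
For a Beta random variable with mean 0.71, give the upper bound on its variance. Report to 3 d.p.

0.206

Var = μ(1−μ)/(α+β+1), which approaches μ(1−μ) as α+β → 0.
So the supremum is μ(1−μ) = 0.71×0.29 = 0.206.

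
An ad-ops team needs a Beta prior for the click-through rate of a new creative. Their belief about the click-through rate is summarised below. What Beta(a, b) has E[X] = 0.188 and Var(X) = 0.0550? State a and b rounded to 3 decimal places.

By moment matching, a+b = μ(1−μ)/σ² − 1 = (0.188·0.812)/0.0550 − 1 = 2.7756 − 1 = 1.7756.
Since a/(a+b) = μ, a = 0.188·1.7756 = 0.334 and b = 0.812·1.7756 = 1.442.

a = 0.334, b = 1.442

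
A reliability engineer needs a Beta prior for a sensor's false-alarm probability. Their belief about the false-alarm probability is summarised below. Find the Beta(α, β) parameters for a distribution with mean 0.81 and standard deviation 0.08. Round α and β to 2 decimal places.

σ² = 0.08² = 0.0064.
With s = α+β, Var = μ(1−μ)/(s+1), so s+1 = (0.81×0.19)/0.0064 = 24.0469 and s = 23.0469.
α = μs = 18.67, β = (1−μ)s = 4.38.

α = 18.67, β = 4.38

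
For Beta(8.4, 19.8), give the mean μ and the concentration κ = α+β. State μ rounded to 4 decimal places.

μ = 0.2979, κ = 28.2

κ = α+β = 8.4+19.8 = 28.2; μ = α/κ = 8.4/28.2 = 0.2979.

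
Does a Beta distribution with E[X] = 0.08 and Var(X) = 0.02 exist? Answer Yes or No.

A Beta with mean μ has variance μ(1−μ)/(α+β+1) < μ(1−μ).
Here μ(1−μ) = 0.08×0.92 = 0.0736, and 0.02 < 0.0736.

Yes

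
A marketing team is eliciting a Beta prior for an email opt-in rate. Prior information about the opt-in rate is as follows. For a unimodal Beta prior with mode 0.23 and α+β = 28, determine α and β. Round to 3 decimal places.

Mode = (α−1)/(κ−2) with κ = α+β, so α−1 = 0.23·26 = 5.980.
α = 6.980; β = κ − α = 21.020.

α = 6.980, β = 21.020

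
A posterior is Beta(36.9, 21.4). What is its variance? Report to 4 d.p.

0.0039

α+β = 58.3 and αβ = 789.66, so Var = αβ/[(α+β)²(α+β+1)] = 789.66/201554.177 = 0.0039.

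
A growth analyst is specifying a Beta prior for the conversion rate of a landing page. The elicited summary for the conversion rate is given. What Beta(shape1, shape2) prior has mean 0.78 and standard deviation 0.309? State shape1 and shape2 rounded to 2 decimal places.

shape1 = 0.62, shape2 = 0.18

First σ² = 0.095481. Setting shape1 = μn, shape2 = (1−μ)n with n = shape1+shape2,
μ(1−μ)/(n+1) = 0.095481 ⇒ n+1 = 0.1716/0.095481 = 1.7972 ⇒ n = 0.7972.
Hence shape1 = 0.78×0.7972 = 0.62, shape2 = 0.22×0.7972 = 0.18.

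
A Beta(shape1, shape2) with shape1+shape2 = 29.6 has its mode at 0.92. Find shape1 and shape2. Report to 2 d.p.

shape1 = 26.39, shape2 = 3.21

Mode = (shape1−1)/(κ−2) with κ = shape1+shape2, so shape1−1 = 0.92·27.6 = 25.39.
shape1 = 26.39; shape2 = κ − shape1 = 3.21.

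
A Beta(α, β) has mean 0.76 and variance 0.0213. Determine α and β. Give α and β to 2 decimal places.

α = 5.75, β = 1.82

By moment matching, α+β = μ(1−μ)/σ² − 1 = (0.76·0.24)/0.0213 − 1 = 8.5634 − 1 = 7.5634.
Since α/(α+β) = μ, α = 0.76·7.5634 = 5.75 and β = 0.24·7.5634 = 1.82.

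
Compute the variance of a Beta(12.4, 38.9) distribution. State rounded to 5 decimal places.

0.00350

μ = 12.4/51.3 = 0.241715; Var = μ(1−μ)/(α+β+1) = 0.1832891/52.3 = 0.00350.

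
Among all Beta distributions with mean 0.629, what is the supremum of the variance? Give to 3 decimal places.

For fixed mean μ the Beta variance is μ(1−μ)/(α+β+1), increasing as α+β decreases.
Its least upper bound (not attained) is μ(1−μ) = 0.629·0.371 = 0.233.

0.233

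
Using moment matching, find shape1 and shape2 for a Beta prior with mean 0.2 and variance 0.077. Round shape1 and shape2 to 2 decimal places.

shape1 = 0.22, shape2 = 0.86

Write ν = shape1+shape2; then shape1 = μν and Var = μ(1−μ)/(ν+1).
ν = μ(1−μ)/Var − 1 = 0.16/0.077 − 1 = 1.0779.
shape1 = 0.2·1.0779 = 0.22, shape2 = 0.8·1.0779 = 0.86.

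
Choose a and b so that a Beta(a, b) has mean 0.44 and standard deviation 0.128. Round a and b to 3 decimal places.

Variance = 0.128² = 0.016384. The moment-matching identity a+b = μ(1−μ)/Var − 1 gives
a+b = 0.2464/0.016384 − 1 = 14.0391, so a = μ·14.0391 = 6.177 and b = (1−μ)·14.0391 = 7.862.

a = 6.177, b = 7.862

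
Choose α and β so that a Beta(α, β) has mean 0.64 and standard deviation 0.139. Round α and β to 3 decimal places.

σ² = 0.139² = 0.019321.
With s = α+β, Var = μ(1−μ)/(s+1), so s+1 = (0.64×0.36)/0.019321 = 11.9248 and s = 10.9248.
α = μs = 6.992, β = (1−μ)s = 3.933.

α = 6.992, β = 3.933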